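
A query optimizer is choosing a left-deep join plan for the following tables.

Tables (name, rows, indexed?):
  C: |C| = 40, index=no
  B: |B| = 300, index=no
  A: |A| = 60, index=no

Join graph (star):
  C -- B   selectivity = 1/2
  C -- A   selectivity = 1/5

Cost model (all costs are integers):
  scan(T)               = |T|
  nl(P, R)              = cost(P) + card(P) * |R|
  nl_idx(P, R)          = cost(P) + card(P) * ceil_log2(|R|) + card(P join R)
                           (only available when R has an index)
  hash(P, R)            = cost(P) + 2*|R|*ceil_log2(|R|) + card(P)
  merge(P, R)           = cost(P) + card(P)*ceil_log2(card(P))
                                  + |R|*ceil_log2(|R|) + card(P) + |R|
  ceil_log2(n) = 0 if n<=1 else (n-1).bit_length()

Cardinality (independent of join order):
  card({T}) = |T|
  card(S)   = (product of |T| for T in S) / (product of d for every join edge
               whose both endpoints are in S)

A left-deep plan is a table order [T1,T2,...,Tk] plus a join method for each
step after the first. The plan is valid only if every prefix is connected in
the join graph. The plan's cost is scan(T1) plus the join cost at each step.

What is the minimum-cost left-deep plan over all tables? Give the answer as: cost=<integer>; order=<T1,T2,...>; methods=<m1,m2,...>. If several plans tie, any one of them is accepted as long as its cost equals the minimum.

cost=6480; order=A,C,B; methods=hash,hash

Selinger DP (subsets sized 1..n):
  {C}: scan cost=40, card=40
  {B}: scan cost=300, card=300
  {A}: scan cost=60, card=60
  {BC}: card=6000; try (C,hash)→1080, (B,merge)→3320, (C,merge)→3580, (B,hash)→5480, (B,nl)→12040, (C,nl)→12300; best=1080 via (C,hash)
  {AC}: card=480; try (C,hash)→600, (A,merge)→740, (C,merge)→760, (A,hash)→800, (A,nl)→2440, (C,nl)→2460; best=600 via (C,hash)
  {ABC}: card=72000; try (B,hash)→6480, (A,hash)→7800, (B,merge)→8400, (A,merge)→85500, (B,nl)→144600, (A,nl)→361080; best=6480 via (B,hash)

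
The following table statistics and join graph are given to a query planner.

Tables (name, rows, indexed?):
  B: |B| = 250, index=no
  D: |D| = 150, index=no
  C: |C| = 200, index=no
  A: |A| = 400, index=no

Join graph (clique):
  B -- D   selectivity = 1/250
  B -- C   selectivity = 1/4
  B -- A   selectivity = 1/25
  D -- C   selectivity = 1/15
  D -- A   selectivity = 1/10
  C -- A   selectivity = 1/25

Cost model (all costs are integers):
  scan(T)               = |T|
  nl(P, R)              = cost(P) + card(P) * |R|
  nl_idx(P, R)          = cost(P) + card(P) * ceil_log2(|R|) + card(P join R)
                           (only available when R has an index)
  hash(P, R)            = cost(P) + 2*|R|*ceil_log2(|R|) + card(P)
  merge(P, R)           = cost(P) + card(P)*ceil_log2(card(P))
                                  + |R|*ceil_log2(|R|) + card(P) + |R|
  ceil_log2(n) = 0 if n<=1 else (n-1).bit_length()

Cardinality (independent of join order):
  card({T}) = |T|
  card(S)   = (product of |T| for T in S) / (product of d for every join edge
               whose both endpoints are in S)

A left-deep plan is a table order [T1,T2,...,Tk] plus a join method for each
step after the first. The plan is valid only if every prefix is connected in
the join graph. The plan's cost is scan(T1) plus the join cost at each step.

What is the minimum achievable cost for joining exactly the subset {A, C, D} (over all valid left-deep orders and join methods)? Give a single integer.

Selinger DP over subsets of {A,C,D}:
  {D}: scan cost=150, card=150
  {C}: scan cost=200, card=200
  {A}: scan cost=400, card=400
  {CD}: card=2000; try (D,hash)→2800, (C,merge)→3300, (D,merge)→3350, (C,hash)→3500, (C,nl)→30150, (D,nl)→30200; best=2800 via (D,hash)
  {AD}: card=6000; try (D,hash)→3200, (A,merge)→5500, (D,merge)→5750, (A,hash)→7500, (A,nl)→60150, (D,nl)→60400; best=3200 via (D,hash)
  {AC}: card=3200; try (C,hash)→4000, (A,merge)→6000, (C,merge)→6200, (A,hash)→7600, (A,nl)→80200, (C,nl)→80400; best=4000 via (C,hash)
  {ACD}: card=3200; try (D,hash)→9600, (A,hash)→12000, (C,hash)→12400, (A,merge)→30800, (D,merge)→46950, (C,merge)→89000 …(+3); best=9600 via (D,hash)

9600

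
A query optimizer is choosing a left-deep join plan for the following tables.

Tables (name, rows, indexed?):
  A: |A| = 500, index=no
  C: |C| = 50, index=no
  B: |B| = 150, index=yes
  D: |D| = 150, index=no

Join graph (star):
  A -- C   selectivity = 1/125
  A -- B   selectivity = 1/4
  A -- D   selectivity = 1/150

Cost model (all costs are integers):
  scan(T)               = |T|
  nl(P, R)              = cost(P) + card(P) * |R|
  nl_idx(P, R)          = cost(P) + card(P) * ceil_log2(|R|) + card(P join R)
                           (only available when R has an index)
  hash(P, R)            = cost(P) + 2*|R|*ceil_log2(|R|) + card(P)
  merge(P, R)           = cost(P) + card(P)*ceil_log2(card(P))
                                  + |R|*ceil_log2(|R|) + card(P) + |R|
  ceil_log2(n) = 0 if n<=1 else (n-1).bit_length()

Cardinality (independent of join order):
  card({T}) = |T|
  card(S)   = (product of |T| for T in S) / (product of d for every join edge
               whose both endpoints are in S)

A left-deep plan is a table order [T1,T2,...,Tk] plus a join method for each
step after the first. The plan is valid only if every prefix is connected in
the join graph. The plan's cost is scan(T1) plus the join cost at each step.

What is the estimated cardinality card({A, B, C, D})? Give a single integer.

Tables in S: A(500), B(150), C(50), D(150)
Edges inside S: A-C(d=125), A-B(d=4), A-D(d=150)
numerator = 500 * 150 * 50 * 150 = 562500000
denominator = 125 * 4 * 150 = 75000
card(S) = 562500000 / 75000 = 7500

7500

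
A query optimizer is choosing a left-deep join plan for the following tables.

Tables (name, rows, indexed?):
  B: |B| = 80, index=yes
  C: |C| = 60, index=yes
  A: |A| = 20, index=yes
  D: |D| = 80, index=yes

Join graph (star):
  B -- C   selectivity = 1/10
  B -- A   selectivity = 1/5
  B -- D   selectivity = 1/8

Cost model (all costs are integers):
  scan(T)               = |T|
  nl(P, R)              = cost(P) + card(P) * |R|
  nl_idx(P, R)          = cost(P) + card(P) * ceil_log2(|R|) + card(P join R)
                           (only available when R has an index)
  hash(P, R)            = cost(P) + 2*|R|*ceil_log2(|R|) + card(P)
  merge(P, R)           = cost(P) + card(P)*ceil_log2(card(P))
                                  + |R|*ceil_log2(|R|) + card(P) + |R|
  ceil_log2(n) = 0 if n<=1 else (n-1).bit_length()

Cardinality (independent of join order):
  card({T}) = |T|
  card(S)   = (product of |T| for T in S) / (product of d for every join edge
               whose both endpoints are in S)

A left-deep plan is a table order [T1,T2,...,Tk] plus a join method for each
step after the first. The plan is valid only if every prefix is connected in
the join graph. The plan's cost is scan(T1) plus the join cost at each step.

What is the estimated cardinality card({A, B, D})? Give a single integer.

3200

Tables in S: A(20), B(80), D(80)
Edges inside S: B-A(d=5), B-D(d=8)
numerator = 20 * 80 * 80 = 128000
denominator = 5 * 8 = 40
card(S) = 128000 / 40 = 3200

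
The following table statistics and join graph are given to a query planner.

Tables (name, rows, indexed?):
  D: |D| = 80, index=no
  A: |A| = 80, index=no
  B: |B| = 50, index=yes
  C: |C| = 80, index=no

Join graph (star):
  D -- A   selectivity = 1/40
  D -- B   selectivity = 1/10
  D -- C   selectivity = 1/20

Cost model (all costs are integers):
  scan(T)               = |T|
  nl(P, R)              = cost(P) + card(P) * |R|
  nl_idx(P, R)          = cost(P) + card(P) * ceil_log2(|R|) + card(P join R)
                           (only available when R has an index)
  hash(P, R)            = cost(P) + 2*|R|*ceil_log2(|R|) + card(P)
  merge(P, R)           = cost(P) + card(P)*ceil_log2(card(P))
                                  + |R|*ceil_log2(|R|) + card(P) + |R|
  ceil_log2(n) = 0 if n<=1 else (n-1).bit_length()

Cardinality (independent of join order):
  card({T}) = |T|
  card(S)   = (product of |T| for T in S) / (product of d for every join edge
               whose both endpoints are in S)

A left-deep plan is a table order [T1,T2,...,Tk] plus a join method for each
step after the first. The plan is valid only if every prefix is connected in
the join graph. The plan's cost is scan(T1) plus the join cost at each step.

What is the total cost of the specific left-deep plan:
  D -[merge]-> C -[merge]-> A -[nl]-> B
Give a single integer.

step 1: scan D: cost=80, card=80
step 2: join C via merge
    card(P join C) = 80*80/(20) = 320
    cost = 80 + 80*7 + 80*7 + 80 + 80 = 1360
step 3: join A via merge
    card(P join A) = 320*80/(40) = 640
    cost = 1360 + 320*9 + 80*7 + 320 + 80 = 5200
step 4: join B via nl
    card(P join B) = 640*50/(10) = 3200
    cost = 5200 + 640*50 = 37200

37200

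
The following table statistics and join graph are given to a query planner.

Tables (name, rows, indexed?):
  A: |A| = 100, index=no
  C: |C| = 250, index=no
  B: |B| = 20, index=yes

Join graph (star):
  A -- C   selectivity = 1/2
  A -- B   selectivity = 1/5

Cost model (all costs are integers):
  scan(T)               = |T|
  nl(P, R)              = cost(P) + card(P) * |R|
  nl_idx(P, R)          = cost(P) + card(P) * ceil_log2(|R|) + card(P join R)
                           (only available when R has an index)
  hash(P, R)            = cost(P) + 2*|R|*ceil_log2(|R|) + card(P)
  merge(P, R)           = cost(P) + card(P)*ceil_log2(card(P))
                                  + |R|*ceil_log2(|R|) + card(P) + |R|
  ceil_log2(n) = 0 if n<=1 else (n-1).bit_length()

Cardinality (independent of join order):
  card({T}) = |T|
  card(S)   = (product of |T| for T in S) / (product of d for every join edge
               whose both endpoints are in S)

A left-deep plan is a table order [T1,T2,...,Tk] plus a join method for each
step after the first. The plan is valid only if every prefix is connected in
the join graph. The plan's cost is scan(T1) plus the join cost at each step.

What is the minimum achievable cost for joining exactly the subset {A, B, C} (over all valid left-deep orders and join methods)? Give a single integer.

4800

Selinger DP over subsets of {A,B,C}:
  {A}: scan cost=100, card=100
  {C}: scan cost=250, card=250
  {B}: scan cost=20, card=20
  {AC}: card=12500; try (A,hash)→1900, (C,merge)→3150, (A,merge)→3300, (C,hash)→4200, (C,nl)→25100, (A,nl)→25250; best=1900 via (A,hash)
  {AB}: card=400; try (B,hash)→400, (A,merge)→940, (B,nl_idx)→1000, (B,merge)→1020, (A,hash)→1440, (A,nl)→2020 …(+1); best=400 via (B,hash)
  {ABC}: card=50000; try (C,hash)→4800, (C,merge)→6650, (B,hash)→14600, (C,nl)→100400, (B,nl_idx)→114400, (B,merge)→189520 …(+1); best=4800 via (C,hash)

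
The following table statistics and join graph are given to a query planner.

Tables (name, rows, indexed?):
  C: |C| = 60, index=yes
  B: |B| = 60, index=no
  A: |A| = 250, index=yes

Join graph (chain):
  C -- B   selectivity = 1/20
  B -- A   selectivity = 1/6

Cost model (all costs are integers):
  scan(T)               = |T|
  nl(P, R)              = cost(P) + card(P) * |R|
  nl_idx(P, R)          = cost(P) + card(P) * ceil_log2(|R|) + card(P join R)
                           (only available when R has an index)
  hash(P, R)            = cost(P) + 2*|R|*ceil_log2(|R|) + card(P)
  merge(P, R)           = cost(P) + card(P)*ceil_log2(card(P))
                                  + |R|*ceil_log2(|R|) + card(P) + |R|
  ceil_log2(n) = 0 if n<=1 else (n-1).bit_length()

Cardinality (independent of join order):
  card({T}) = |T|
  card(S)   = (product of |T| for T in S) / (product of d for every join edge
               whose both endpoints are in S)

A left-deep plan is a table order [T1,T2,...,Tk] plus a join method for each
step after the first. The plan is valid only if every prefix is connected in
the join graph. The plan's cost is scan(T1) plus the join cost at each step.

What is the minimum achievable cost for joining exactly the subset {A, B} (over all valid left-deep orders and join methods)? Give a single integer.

1220

Selinger DP over subsets of {A,B}:
  {B}: scan cost=60, card=60
  {A}: scan cost=250, card=250
  {AB}: card=2500; try (B,hash)→1220, (A,merge)→2730, (B,merge)→2920, (A,nl_idx)→3040, (A,hash)→4120, (A,nl)→15060 …(+1); best=1220 via (B,hash)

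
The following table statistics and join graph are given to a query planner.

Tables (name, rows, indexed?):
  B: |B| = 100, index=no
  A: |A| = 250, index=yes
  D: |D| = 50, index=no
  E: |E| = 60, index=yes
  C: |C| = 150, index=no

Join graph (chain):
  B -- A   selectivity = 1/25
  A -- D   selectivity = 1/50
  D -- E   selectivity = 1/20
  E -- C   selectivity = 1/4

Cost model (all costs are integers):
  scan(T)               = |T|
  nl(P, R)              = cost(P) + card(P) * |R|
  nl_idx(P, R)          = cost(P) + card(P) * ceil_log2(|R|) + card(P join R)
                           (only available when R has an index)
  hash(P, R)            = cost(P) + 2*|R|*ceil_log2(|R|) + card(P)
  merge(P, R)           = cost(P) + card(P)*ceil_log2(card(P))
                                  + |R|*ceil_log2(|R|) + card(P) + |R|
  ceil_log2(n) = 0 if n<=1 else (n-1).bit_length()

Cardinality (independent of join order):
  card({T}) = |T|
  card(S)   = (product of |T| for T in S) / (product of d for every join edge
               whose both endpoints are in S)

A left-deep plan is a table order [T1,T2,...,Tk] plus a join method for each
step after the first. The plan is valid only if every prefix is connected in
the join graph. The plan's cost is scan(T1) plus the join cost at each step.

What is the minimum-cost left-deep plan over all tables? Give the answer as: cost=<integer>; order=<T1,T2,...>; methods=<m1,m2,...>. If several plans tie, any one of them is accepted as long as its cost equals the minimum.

Selinger DP (subsets sized 1..n):
  {B}: scan cost=100, card=100
  {A}: scan cost=250, card=250
  {D}: scan cost=50, card=50
  {E}: scan cost=60, card=60
  {C}: scan cost=150, card=150
  {AB}: card=1000; try (B,hash)→1900, (A,nl_idx)→1900, (A,merge)→3150, (B,merge)→3300, (A,hash)→4200, (A,nl)→25100 …(+1); best=1900 via (B,hash)
  {AD}: card=250; try (A,nl_idx)→700, (D,hash)→1100, (A,merge)→2650, (D,merge)→2850, (A,hash)→4100, (A,nl)→12550 …(+1); best=700 via (A,nl_idx)
  {DE}: card=150; try (E,nl_idx)→500, (D,hash)→720, (E,hash)→820, (E,merge)→820, (D,merge)→830, (E,nl)→3050 …(+1); best=500 via (E,nl_idx)
  {CE}: card=2250; try (E,hash)→1020, (C,merge)→1830, (E,merge)→1920, (C,hash)→2520, (E,nl_idx)→3300, (C,nl)→9060 …(+1); best=1020 via (E,hash)
  {ABD}: card=1000; try (B,hash)→2350, (D,hash)→3500, (B,merge)→3750, (D,merge)→13250, (B,nl)→25700, (D,nl)→51900; best=2350 via (B,hash)
  {ADE}: card=750; try (E,hash)→1670, (A,nl_idx)→2450, (E,nl_idx)→2950, (E,merge)→3370, (A,merge)→4100, (A,hash)→4650 …(+2); best=1670 via (E,hash)
  {CDE}: card=5625; try (C,hash)→3050, (C,merge)→3200, (D,hash)→3870, (C,nl)→23000, (D,merge)→30620, (D,nl)→113520; best=3050 via (C,hash)
  {ABDE}: card=3000; try (B,hash)→3820, (E,hash)→4070, (B,merge)→10720, (E,nl_idx)→11350, (E,merge)→13770, (E,nl)→62350 …(+1); best=3820 via (B,hash)
  {ACDE}: card=28125; try (C,hash)→4820, (C,merge)→11270, (A,hash)→12675, (A,nl_idx)→76175, (A,merge)→84050, (C,nl)→114170 …(+1); best=4820 via (C,hash)
  {ABCDE}: card=112500; try (C,hash)→9220, (B,hash)→34345, (C,merge)→44170, (C,nl)→453820, (B,merge)→455620, (B,nl)→2817320; best=9220 via (C,hash)

cost=9220; order=D,A,E,B,C; methods=nl_idx,hash,hash,hash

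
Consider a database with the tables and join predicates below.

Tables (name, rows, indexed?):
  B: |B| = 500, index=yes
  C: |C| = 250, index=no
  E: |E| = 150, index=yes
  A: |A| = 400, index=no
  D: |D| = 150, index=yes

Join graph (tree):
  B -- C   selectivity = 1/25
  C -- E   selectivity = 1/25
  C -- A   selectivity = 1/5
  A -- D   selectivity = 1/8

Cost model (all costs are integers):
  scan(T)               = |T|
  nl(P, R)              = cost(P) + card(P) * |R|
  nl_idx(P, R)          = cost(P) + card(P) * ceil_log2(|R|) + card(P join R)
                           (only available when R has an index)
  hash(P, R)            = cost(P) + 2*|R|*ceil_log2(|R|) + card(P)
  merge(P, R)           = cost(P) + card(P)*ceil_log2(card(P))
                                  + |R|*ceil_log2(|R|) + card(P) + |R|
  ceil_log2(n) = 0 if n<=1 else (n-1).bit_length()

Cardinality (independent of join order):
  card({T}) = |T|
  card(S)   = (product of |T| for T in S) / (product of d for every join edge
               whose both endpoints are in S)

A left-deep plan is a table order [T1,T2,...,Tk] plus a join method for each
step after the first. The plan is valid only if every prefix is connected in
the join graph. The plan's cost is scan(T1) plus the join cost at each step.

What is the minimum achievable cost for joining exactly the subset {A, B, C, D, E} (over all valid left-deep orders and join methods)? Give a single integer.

Selinger DP over subsets of {A,B,C,D,E}:
  {B}: scan cost=500, card=500
  {C}: scan cost=250, card=250
  {E}: scan cost=150, card=150
  {A}: scan cost=400, card=400
  {D}: scan cost=150, card=150
  {BC}: card=5000; try (C,hash)→5000, (B,merge)→7500, (B,nl_idx)→7500, (C,merge)→7750, (B,hash)→9500, (B,nl)→125250 …(+1); best=5000 via (C,hash)
  {CE}: card=1500; try (E,hash)→2900, (E,nl_idx)→3750, (C,merge)→3750, (E,merge)→3850, (C,hash)→4300, (C,nl)→37650 …(+1); best=2900 via (E,hash)
  {AC}: card=20000; try (C,hash)→4800, (A,merge)→6500, (C,merge)→6650, (A,hash)→7700, (A,nl)→100250, (C,nl)→100400; best=4800 via (C,hash)
  {AD}: card=7500; try (D,hash)→3200, (A,merge)→5500, (D,merge)→5750, (A,hash)→7500, (D,nl_idx)→11100, (A,nl)→60150 …(+1); best=3200 via (D,hash)
  {BCE}: card=30000; try (E,hash)→12400, (B,hash)→13400, (B,merge)→25900, (B,nl_idx)→46400, (E,nl_idx)→75000, (E,merge)→76350 …(+2); best=12400 via (E,hash)
  {ABC}: card=400000; try (A,hash)→17200, (B,hash)→33800, (A,merge)→79000, (B,merge)→329800, (B,nl_idx)→584800, (A,nl)→2005000 …(+1); best=17200 via (A,hash)
  {ACE}: card=120000; try (A,hash)→11600, (A,merge)→24900, (E,hash)→27200, (E,nl_idx)→284800, (E,merge)→326150, (A,nl)→602900 …(+1); best=11600 via (A,hash)
  {ACD}: card=375000; try (C,hash)→14700, (D,hash)→27200, (C,merge)→110450, (D,merge)→326150, (D,nl_idx)→539800, (C,nl)→1878200 …(+1); best=14700 via (C,hash)
  {ABCE}: card=2400000; try (A,hash)→49600, (B,hash)→140600, (E,hash)→419600, (A,merge)→496400, (B,merge)→2176600, (B,nl_idx)→3491600 …(+5); best=49600 via (A,hash)
  {ABCD}: card=7500000; try (B,hash)→398700, (D,hash)→419600, (B,merge)→7519700, (D,merge)→8018550, (D,nl_idx)→10717200, (B,nl_idx)→10889700 …(+2); best=398700 via (B,hash)
  {ACDE}: card=2250000; try (D,hash)→134000, (E,hash)→392100, (D,merge)→2172950, (D,nl_idx)→3221600, (E,nl_idx)→5264700, (E,merge)→7516050 …(+2); best=134000 via (D,hash)
  {ABCDE}: card=45000000; try (B,hash)→2393000, (D,hash)→2452000, (E,hash)→7901100, (B,merge)→51889000, (D,merge)→55250950, (D,nl_idx)→64249600 …(+6); best=2393000 via (B,hash)

2393000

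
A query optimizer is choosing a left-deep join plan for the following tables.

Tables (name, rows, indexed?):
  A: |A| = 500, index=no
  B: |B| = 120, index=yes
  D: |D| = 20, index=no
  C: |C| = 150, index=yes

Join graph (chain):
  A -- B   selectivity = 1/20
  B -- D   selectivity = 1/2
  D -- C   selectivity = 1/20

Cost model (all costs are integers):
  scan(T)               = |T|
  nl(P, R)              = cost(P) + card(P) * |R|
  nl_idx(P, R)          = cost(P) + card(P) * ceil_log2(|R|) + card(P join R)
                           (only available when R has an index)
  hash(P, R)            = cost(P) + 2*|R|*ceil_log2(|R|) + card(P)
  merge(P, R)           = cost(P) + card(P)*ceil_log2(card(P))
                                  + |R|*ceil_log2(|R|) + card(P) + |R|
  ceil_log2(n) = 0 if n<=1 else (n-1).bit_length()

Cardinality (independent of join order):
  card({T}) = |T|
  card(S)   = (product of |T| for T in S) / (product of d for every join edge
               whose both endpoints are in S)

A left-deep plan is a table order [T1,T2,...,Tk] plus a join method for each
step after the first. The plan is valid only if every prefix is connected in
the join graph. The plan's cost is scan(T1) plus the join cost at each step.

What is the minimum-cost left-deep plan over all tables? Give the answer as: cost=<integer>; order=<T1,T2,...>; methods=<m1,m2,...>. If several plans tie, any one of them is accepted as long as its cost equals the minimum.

cost=20160; order=D,C,B,A; methods=nl_idx,hash,hash

Selinger DP (subsets sized 1..n):
  {A}: scan cost=500, card=500
  {B}: scan cost=120, card=120
  {D}: scan cost=20, card=20
  {C}: scan cost=150, card=150
  {AB}: card=3000; try (B,hash)→2680, (A,merge)→6080, (B,merge)→6460, (B,nl_idx)→7000, (A,hash)→9240, (A,nl)→60120 …(+1); best=2680 via (B,hash)
  {BD}: card=1200; try (D,hash)→440, (B,merge)→1100, (D,merge)→1200, (B,nl_idx)→1360, (B,hash)→1720, (B,nl)→2420 …(+1); best=440 via (D,hash)
  {CD}: card=150; try (C,nl_idx)→330, (D,hash)→500, (C,merge)→1490, (D,merge)→1620, (C,hash)→2440, (C,nl)→3020 …(+1); best=330 via (C,nl_idx)
  {ABD}: card=30000; try (D,hash)→5880, (A,hash)→10640, (A,merge)→19840, (D,merge)→41800, (D,nl)→62680, (A,nl)→600440; best=5880 via (D,hash)
  {BCD}: card=9000; try (B,hash)→2160, (B,merge)→2640, (C,hash)→4040, (B,nl_idx)→10380, (C,merge)→16190, (B,nl)→18330 …(+2); best=2160 via (B,hash)
  {ABCD}: card=225000; try (A,hash)→20160, (C,hash)→38280, (A,merge)→142160, (C,nl_idx)→470880, (C,merge)→487230, (A,nl)→4502160 …(+1); best=20160 via (A,hash)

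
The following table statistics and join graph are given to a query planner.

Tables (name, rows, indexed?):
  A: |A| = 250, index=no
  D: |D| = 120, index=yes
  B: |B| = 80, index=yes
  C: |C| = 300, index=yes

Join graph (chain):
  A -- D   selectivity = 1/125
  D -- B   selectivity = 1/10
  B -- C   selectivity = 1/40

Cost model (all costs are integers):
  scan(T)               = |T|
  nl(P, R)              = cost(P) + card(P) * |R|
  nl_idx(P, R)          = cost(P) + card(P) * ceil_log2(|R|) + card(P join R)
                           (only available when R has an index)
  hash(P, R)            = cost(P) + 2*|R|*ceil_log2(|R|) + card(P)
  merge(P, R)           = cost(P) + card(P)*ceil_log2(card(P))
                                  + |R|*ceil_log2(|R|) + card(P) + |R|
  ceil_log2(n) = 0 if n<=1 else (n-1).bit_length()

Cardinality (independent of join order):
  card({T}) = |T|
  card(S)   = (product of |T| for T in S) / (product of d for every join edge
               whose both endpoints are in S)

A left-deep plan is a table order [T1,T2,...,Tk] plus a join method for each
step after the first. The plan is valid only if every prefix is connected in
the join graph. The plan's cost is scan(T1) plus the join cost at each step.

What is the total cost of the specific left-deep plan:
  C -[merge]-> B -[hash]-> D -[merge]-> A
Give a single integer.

109270

step 1: scan C: cost=300, card=300
step 2: join B via merge
    card(P join B) = 300*80/(40) = 600
    cost = 300 + 300*9 + 80*7 + 300 + 80 = 3940
step 3: join D via hash
    card(P join D) = 600*120/(10) = 7200
    cost = 3940 + 2*120*7 + 600 = 6220
step 4: join A via merge
    card(P join A) = 7200*250/(125) = 14400
    cost = 6220 + 7200*13 + 250*8 + 7200 + 250 = 109270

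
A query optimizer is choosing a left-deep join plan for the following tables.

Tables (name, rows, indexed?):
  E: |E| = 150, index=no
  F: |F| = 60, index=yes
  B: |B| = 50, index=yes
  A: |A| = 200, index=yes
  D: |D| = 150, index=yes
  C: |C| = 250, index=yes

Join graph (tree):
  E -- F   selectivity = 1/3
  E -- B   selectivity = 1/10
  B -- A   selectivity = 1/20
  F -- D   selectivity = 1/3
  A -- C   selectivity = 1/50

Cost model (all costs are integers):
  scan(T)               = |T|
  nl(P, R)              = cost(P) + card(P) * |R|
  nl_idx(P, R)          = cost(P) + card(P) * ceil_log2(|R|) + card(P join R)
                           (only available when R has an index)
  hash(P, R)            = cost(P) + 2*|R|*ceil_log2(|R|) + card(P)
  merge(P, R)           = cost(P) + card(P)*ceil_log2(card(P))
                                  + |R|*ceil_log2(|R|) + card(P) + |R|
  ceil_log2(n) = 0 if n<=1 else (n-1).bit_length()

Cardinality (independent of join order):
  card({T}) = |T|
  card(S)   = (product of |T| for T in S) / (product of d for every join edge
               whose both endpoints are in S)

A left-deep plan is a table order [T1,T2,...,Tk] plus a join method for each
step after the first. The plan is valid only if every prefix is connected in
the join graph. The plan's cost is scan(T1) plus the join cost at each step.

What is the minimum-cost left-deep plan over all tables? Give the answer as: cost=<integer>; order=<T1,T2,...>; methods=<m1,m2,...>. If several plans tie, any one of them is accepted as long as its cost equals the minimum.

Selinger DP (subsets sized 1..n):
  {E}: scan cost=150, card=150
  {F}: scan cost=60, card=60
  {B}: scan cost=50, card=50
  {A}: scan cost=200, card=200
  {D}: scan cost=150, card=150
  {C}: scan cost=250, card=250
  {EF}: card=3000; try (F,hash)→1020, (E,merge)→1830, (F,merge)→1920, (E,hash)→2520, (F,nl_idx)→4050, (E,nl)→9060 …(+1); best=1020 via (F,hash)
  {BE}: card=750; try (B,hash)→900, (E,merge)→1750, (B,nl_idx)→1800, (B,merge)→1850, (E,hash)→2500, (E,nl)→7550 …(+1); best=900 via (B,hash)
  {DF}: card=3000; try (F,hash)→1020, (D,merge)→1830, (F,merge)→1920, (D,hash)→2520, (D,nl_idx)→3540, (F,nl_idx)→4050 …(+2); best=1020 via (F,hash)
  {AB}: card=500; try (A,nl_idx)→950, (B,hash)→1000, (B,nl_idx)→1900, (A,merge)→2200, (B,merge)→2350, (A,hash)→3300 …(+2); best=950 via (A,nl_idx)
  {AC}: card=1000; try (C,nl_idx)→2800, (A,nl_idx)→3250, (A,hash)→3700, (C,merge)→4250, (A,merge)→4300, (C,hash)→4400 …(+2); best=2800 via (C,nl_idx)
  {BEF}: card=15000; try (F,hash)→2370, (B,hash)→4620, (F,merge)→9570, (F,nl_idx)→20400, (B,nl_idx)→34020, (B,merge)→40370 …(+2); best=2370 via (F,hash)
  {DEF}: card=150000; try (E,hash)→6420, (D,hash)→6420, (E,merge)→41370, (D,merge)→41370, (D,nl_idx)→175020, (E,nl)→451020 …(+1); best=6420 via (E,hash)
  {ABE}: card=7500; try (E,hash)→3850, (A,hash)→4850, (E,merge)→7300, (A,merge)→10950, (A,nl_idx)→14400, (E,nl)→75950 …(+1); best=3850 via (E,hash)
  {ABC}: card=2500; try (B,hash)→4400, (C,hash)→5450, (C,nl_idx)→7450, (C,merge)→8200, (B,nl_idx)→11300, (B,merge)→14150 …(+2); best=4400 via (B,hash)
  {ABEF}: card=150000; try (F,hash)→12070, (A,hash)→20570, (F,merge)→109270, (F,nl_idx)→198850, (A,merge)→229170, (A,nl_idx)→272370 …(+2); best=12070 via (F,hash)
  {BDEF}: card=750000; try (D,hash)→19770, (B,hash)→157020, (D,merge)→228720, (D,nl_idx)→872370, (B,nl_idx)→1656420, (D,nl)→2252370 …(+2); best=19770 via (D,hash)
  {ABCE}: card=37500; try (E,hash)→9300, (C,hash)→15350, (E,merge)→38250, (C,nl_idx)→101350, (C,merge)→111100, (E,nl)→379400 …(+1); best=9300 via (E,hash)
  {ABDEF}: card=7500000; try (D,hash)→164470, (A,hash)→772970, (D,merge)→2863420, (D,nl_idx)→8712070, (A,nl_idx)→13519770, (A,merge)→15771570 …(+2); best=164470 via (D,hash)
  {ABCEF}: card=750000; try (F,hash)→47520, (C,hash)→166070, (F,merge)→647220, (F,nl_idx)→984300, (C,nl_idx)→1962070, (F,nl)→2259300 …(+2); best=47520 via (F,hash)
  {ABCDEF}: card=37500000; try (D,hash)→799920, (C,hash)→7668470, (D,merge)→15798870, (D,nl_idx)→43547520, (C,nl_idx)→97664470, (D,nl)→112547520 …(+2); best=799920 via (D,hash)

cost=799920; order=A,C,B,E,F,D; methods=nl_idx,hash,hash,hash,hash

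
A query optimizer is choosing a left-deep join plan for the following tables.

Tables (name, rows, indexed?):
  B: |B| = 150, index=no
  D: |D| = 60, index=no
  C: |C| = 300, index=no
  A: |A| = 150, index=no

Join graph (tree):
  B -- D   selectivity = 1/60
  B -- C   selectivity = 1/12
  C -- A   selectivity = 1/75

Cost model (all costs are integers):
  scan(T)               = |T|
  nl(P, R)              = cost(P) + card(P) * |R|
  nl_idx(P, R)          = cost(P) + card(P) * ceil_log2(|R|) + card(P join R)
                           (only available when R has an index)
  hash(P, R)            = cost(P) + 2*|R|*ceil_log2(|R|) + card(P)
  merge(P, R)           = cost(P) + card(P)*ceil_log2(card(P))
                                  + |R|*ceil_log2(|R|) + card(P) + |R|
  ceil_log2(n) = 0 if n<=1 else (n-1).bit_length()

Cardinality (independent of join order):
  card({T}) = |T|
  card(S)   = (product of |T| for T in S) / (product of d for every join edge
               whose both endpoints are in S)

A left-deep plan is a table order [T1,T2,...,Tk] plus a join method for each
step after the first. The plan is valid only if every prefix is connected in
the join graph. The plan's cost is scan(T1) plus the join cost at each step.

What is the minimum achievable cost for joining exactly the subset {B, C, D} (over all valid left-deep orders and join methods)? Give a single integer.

Selinger DP over subsets of {B,C,D}:
  {B}: scan cost=150, card=150
  {D}: scan cost=60, card=60
  {C}: scan cost=300, card=300
  {BD}: card=150; try (D,hash)→1020, (B,merge)→1830, (D,merge)→1920, (B,hash)→2520, (B,nl)→9060, (D,nl)→9150; best=1020 via (D,hash)
  {BC}: card=3750; try (B,hash)→3000, (C,merge)→4500, (B,merge)→4650, (C,hash)→5700, (C,nl)→45150, (B,nl)→45300; best=3000 via (B,hash)
  {BCD}: card=3750; try (C,merge)→5370, (C,hash)→6570, (D,hash)→7470, (C,nl)→46020, (D,merge)→52170, (D,nl)→228000; best=5370 via (C,merge)

5370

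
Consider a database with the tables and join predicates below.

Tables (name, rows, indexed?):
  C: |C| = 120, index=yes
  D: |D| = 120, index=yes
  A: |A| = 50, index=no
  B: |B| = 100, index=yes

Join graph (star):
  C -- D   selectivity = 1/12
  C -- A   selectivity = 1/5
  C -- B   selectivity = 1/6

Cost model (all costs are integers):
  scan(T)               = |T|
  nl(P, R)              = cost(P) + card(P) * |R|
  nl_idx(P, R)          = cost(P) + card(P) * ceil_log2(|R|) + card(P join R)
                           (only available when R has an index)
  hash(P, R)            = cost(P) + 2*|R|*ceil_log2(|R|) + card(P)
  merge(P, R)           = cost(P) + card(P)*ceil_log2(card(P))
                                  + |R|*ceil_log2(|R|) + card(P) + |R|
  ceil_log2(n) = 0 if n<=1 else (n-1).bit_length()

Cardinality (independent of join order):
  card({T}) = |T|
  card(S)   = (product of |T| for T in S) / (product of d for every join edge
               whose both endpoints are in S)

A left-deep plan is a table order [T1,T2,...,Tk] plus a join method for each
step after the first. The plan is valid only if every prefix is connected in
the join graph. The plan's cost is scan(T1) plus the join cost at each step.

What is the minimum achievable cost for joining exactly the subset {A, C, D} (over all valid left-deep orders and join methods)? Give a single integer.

Selinger DP over subsets of {A,C,D}:
  {C}: scan cost=120, card=120
  {D}: scan cost=120, card=120
  {A}: scan cost=50, card=50
  {CD}: card=1200; try (D,hash)→1920, (C,hash)→1920, (D,merge)→2040, (C,merge)→2040, (D,nl_idx)→2160, (C,nl_idx)→2160 …(+2); best=1920 via (D,hash)
  {AC}: card=1200; try (A,hash)→840, (C,merge)→1360, (A,merge)→1430, (C,nl_idx)→1600, (C,hash)→1780, (C,nl)→6050 …(+1); best=840 via (A,hash)
  {ACD}: card=12000; try (D,hash)→3720, (A,hash)→3720, (D,merge)→16200, (A,merge)→16670, (D,nl_idx)→21240, (A,nl)→61920 …(+1); best=3720 via (D,hash)

3720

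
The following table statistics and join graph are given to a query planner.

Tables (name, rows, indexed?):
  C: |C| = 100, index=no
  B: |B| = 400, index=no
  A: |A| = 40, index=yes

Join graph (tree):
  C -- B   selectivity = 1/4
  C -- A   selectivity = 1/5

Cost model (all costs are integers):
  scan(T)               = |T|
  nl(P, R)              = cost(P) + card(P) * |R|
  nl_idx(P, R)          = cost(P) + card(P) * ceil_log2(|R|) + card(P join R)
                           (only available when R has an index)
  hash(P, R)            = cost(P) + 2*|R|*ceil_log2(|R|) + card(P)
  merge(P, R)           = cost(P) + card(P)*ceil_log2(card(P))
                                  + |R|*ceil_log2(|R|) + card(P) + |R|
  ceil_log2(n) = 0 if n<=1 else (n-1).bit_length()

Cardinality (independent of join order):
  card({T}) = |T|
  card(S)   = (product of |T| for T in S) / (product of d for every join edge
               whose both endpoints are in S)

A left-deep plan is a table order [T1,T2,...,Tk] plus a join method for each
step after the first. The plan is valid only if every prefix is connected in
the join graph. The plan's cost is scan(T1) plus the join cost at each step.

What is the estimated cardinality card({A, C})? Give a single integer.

Tables in S: A(40), C(100)
Edges inside S: C-A(d=5)
numerator = 40 * 100 = 4000
denominator = 5 = 5
card(S) = 4000 / 5 = 800

800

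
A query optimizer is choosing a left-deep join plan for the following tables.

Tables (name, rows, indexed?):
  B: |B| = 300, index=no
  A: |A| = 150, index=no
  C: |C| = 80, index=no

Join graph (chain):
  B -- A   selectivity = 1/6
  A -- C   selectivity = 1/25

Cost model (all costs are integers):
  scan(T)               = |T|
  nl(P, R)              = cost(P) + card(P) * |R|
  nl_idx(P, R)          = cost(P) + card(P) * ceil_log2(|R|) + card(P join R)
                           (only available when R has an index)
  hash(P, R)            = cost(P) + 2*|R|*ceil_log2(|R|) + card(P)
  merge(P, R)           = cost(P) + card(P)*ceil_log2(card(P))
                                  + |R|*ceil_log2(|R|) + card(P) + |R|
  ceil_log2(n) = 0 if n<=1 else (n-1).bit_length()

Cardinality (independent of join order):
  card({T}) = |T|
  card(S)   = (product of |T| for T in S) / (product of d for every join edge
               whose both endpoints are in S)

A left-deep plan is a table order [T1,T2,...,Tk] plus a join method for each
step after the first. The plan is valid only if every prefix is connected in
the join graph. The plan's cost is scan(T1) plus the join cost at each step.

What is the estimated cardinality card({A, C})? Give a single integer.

480

Tables in S: A(150), C(80)
Edges inside S: A-C(d=25)
numerator = 150 * 80 = 12000
denominator = 25 = 25
card(S) = 12000 / 25 = 480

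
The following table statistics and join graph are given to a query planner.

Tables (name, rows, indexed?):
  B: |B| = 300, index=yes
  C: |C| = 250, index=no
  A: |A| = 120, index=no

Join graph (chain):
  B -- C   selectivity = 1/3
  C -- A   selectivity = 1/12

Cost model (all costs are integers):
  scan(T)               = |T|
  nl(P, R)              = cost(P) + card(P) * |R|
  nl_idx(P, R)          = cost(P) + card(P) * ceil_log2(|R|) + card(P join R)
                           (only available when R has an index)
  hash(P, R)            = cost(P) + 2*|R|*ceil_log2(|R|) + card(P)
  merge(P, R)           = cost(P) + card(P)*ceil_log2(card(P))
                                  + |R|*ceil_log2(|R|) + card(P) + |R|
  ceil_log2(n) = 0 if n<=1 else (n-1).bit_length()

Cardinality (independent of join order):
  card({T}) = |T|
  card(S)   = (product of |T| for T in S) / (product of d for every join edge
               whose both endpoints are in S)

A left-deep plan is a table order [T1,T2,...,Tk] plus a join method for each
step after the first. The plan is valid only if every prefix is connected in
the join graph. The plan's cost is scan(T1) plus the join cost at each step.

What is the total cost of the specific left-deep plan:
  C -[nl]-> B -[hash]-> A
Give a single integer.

step 1: scan C: cost=250, card=250
step 2: join B via nl
    card(P join B) = 250*300/(3) = 25000
    cost = 250 + 250*300 = 75250
step 3: join A via hash
    card(P join A) = 25000*120/(12) = 250000
    cost = 75250 + 2*120*7 + 25000 = 101930

101930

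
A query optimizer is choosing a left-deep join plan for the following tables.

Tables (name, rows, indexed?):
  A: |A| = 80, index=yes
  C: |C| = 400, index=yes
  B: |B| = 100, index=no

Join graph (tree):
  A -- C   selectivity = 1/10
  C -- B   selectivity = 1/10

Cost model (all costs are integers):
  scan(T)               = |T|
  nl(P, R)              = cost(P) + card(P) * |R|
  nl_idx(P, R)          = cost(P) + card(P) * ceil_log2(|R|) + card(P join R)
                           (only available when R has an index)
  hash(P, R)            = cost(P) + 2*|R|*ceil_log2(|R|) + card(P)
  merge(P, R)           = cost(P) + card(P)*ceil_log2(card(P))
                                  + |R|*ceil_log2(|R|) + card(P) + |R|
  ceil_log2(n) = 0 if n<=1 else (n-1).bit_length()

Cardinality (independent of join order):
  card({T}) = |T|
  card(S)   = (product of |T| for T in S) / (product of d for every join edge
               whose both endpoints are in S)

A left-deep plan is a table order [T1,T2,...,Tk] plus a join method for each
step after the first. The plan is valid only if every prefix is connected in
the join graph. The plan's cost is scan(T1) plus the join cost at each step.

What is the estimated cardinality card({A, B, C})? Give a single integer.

Tables in S: A(80), B(100), C(400)
Edges inside S: A-C(d=10), C-B(d=10)
numerator = 80 * 100 * 400 = 3200000
denominator = 10 * 10 = 100
card(S) = 3200000 / 100 = 32000

32000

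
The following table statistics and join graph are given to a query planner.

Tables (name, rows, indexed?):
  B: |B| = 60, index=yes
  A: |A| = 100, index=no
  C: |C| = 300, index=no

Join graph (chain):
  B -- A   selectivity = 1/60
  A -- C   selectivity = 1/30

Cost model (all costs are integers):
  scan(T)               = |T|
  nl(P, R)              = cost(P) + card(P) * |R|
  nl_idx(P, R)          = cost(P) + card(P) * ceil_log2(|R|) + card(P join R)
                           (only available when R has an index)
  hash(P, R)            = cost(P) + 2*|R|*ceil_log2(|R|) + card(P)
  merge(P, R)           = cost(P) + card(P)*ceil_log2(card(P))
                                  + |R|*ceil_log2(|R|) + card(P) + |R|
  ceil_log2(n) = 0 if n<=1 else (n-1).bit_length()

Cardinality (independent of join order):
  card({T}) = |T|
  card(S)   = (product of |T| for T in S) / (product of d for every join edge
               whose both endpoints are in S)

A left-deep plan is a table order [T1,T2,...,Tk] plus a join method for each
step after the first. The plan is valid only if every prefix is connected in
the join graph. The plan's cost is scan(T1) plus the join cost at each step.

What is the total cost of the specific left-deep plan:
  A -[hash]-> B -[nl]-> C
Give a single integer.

30920

step 1: scan A: cost=100, card=100
step 2: join B via hash
    card(P join B) = 100*60/(60) = 100
    cost = 100 + 2*60*6 + 100 = 920
step 3: join C via nl
    card(P join C) = 100*300/(30) = 1000
    cost = 920 + 100*300 = 30920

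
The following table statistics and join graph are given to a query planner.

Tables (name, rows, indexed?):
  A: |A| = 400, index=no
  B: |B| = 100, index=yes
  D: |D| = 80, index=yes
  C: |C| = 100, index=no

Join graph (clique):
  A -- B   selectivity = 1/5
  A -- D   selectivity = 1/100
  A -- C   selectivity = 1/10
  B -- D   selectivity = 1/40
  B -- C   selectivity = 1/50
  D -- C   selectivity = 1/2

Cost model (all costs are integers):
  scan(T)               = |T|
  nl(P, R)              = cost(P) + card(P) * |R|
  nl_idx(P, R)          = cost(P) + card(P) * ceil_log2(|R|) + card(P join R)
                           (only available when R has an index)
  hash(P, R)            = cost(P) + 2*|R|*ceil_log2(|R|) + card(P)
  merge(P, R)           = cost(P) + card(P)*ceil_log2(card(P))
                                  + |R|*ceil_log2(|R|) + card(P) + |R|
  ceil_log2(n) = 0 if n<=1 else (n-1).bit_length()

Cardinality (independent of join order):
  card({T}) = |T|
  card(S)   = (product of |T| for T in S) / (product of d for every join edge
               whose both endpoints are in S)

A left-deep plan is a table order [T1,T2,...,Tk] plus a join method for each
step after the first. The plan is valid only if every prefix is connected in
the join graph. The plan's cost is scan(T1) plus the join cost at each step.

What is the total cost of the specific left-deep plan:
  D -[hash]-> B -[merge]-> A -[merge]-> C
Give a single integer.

9600

step 1: scan D: cost=80, card=80
step 2: join B via hash
    card(P join B) = 80*100/(40) = 200
    cost = 80 + 2*100*7 + 80 = 1560
step 3: join A via merge
    card(P join A) = 200*400/(5*100) = 160
    cost = 1560 + 200*8 + 400*9 + 200 + 400 = 7360
step 4: join C via merge
    card(P join C) = 160*100/(10*50*2) = 16
    cost = 7360 + 160*8 + 100*7 + 160 + 100 = 9600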